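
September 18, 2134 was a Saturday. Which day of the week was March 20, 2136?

September 2134: 30 − 18 = 12 days remain.
Then 17 full months totalling 517 days.
March 1–20, 2136: 20 days.
Total: 12 + 517 + 20 = 549 days.
549 mod 7 = 3, so 3 days after Saturday is Tuesday.

Tuesday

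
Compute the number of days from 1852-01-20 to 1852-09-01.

January 1852: 31 − 20 = 11 days remain.
Then February 1852 (29), March (31), April (30), May (31), June (30), July (31), August (31): 29 + 31 + 30 + 31 + 30 + 31 + 31 = 213 days.
September 1, 1852: 1 day.
Total: 11 + 213 + 1 = 225 days.

225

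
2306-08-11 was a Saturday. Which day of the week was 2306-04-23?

Count forward from the earlier date (April 23, 2306) to the later (August 11, 2306):
April 2306: 30 − 23 = 7 days remain.
Then May (31), June (30), July (31): 31 + 30 + 31 = 92 days.
August 1–11, 2306: 11 days.
Total: 7 + 92 + 11 = 110 days.
110 mod 7 = 5, so 5 days before Saturday is Monday.

Monday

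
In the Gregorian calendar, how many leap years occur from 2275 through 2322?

11

Years divisible by 4 in [2275, 2322]: 2276, 2280, 2284, 2288, 2292, 2296, 2300, 2304, 2308, 2312, 2316, 2320.
Of these, 2300 is divisible by 100 but not 400, so not leap.
Leap years: 12 − 1 = 11.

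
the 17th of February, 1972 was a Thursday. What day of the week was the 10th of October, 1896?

Saturday

Count forward from the earlier date (October 10, 1896) to the later (February 17, 1972):
Day-of-year of October 10, 1896: 284.
Day-of-year of February 17, 1972: 48.
1896 has 366 days, so 366 − 284 = 82 days remain in 1896.
Full years 1897–1971: 58 common + 17 leap = 58×365 + 17×366 = 27392 days.
Total: 82 + 27392 + 48 = 27522 days.
27522 mod 7 = 5, so 5 days before Thursday is Saturday.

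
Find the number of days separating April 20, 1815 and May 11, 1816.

387

April 1815: 30 − 20 = 10 days remain.
Then 12 full months totalling 366 days.
May 1–11, 1816: 11 days.
Total: 10 + 366 + 11 = 387 days.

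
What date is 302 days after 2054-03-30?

2055-01-26

Count 302 days after March 30, 2054:
March 2054: 31 − 30 = 1 day remains.
Then 9 full months totalling 275 days.
January 1–26, 2055: 26 days.
Residual: 302 days.
Total: 302 days.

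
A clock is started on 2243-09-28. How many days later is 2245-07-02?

643

Day-of-year of September 28, 2243: 271.
Day-of-year of July 2, 2245: 183.
2243 has 365 days, so 365 − 271 = 94 days remain in 2243.
Full years: 2244: 366. Sum = 366.
Total: 94 + 366 + 183 = 643 days.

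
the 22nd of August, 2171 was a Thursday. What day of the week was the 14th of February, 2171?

Count forward from the earlier date (February 14, 2171) to the later (August 22, 2171):
February 2171: 28 − 14 = 14 days remain (2171 is not a leap year, so February has 28 days).
Then March (31), April (30), May (31), June (30), July (31): 31 + 30 + 31 + 30 + 31 = 153 days.
August 1–22, 2171: 22 days.
Total: 14 + 153 + 22 = 189 days.
189 is a multiple of 7, so the 14th of February, 2171 falls on the same weekday: Thursday.

Thursday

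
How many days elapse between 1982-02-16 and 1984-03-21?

February 1982: 28 − 16 = 12 days remain (1982 is not a leap year, so February has 28 days).
Then 24 full months totalling 731 days.
March 1–21, 1984: 21 days.
Total: 12 + 731 + 21 = 764 days.

764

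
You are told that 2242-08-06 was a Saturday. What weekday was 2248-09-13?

August 6, 2242 → August 6, 2243: 365 days.
August 6, 2243 → August 6, 2244: 366 days (2244 is a leap year).
August 6, 2244 → August 6, 2245: 365 days.
August 6, 2245 → August 6, 2246: 365 days.
August 6, 2246 → August 6, 2247: 365 days.
August 6, 2247 → August 6, 2248: 366 days (2248 is a leap year).
August 2248: 31 − 6 = 25 days remain.
September 1–13, 2248: 13 days.
Residual: 38 days.
Total: 2230 days.
2230 mod 7 = 4, so 4 days after Saturday is Wednesday.

Wednesday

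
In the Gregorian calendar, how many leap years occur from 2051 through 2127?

18

Years divisible by 4: 2052, 2056, …, 2124 — 19 in all.
Of these, 2100 is divisible by 100 but not 400, so not leap.
Leap years: 19 − 1 = 18.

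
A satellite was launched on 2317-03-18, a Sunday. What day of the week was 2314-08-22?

Saturday

Count forward from the earlier date (August 22, 2314) to the later (March 18, 2317):
August 22, 2314 → August 22, 2315: 365 days.
August 22, 2315 → August 22, 2316: 366 days (2316 is a leap year).
August 2316: 31 − 22 = 9 days remain.
Then September (30), October (31), November (30), December (31), January (31), February 2317 (28): 30 + 31 + 30 + 31 + 31 + 28 = 181 days.
March 1–18, 2317: 18 days.
Residual: 208 days.
Total: 939 days.
939 mod 7 = 1, so 1 day before Sunday is Saturday.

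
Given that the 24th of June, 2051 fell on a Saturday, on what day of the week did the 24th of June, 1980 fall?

Count forward from the earlier date (June 24, 1980) to the later (June 24, 2051):
From June 24, 1980 to June 24, 2051: 71 years, of which 17 contain a Feb 29 — 54×365 + 17×366 = 25932 days.
(2000 is a leap year (divisible by 400).)
Total: 25932 days.
25932 mod 7 = 4, so 4 days before Saturday is Tuesday.

Tuesday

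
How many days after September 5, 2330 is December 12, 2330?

September 2330: 30 − 5 = 25 days remain.
Then October (31), November (30): 31 + 30 = 61 days.
December 1–12, 2330: 12 days.
Total: 25 + 61 + 12 = 98 days.

98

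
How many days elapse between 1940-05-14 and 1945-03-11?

Day-of-year of May 14, 1940: 135.
Day-of-year of March 11, 1945: 70.
1940 has 366 days, so 366 − 135 = 231 days remain in 1940.
Full years: 1941: 365; 1942: 365; 1943: 365; 1944: 366. Sum = 1461.
Total: 231 + 1461 + 70 = 1762 days.

1762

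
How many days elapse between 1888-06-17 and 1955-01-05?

24307

From June 17, 1888 to June 17, 1954: 66 years, of which 15 contain a Feb 29 — 51×365 + 15×366 = 24105 days.
(1900 is not a leap year (divisible by 100 but not 400).)
June 1954: 30 − 17 = 13 days remain.
Then July (31), August (31), September (30), October (31), November (30), December (31): 31 + 31 + 30 + 31 + 30 + 31 = 184 days.
January 1–5, 1955: 5 days.
Residual: 202 days.
Total: 24307 days.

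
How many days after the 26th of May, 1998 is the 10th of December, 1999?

563

Day-of-year of May 26, 1998: 146.
Day-of-year of December 10, 1999: 344.
1998 has 365 days, so 365 − 146 = 219 days remain in 1998.
Total: 219 + 344 = 563 days.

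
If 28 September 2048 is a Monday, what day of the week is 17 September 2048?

Count forward from the earlier date (September 17, 2048) to the later (September 28, 2048):
Within September 2048: 28 − 17 = 11 days.
11 mod 7 = 4, so 4 days before Monday is Thursday.

Thursday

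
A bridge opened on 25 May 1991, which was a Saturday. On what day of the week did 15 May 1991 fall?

Count forward from the earlier date (May 15, 1991) to the later (May 25, 1991):
Within May 1991: 25 − 15 = 10 days.
10 mod 7 = 3, so 3 days before Saturday is Wednesday.

Wednesday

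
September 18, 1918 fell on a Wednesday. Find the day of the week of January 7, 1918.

Count forward from the earlier date (January 7, 1918) to the later (September 18, 1918):
January 1918: 31 − 7 = 24 days remain.
Then February 1918 (28), March (31), April (30), May (31), June (30), July (31), August (31): 28 + 31 + 30 + 31 + 30 + 31 + 31 = 212 days.
September 1–18, 1918: 18 days.
Total: 24 + 212 + 18 = 254 days.
254 mod 7 = 2, so 2 days before Wednesday is Monday.

Monday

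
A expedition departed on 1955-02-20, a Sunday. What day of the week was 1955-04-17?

Sunday

February 1955: 28 − 20 = 8 days remain (1955 is not a leap year, so February has 28 days).
Then March (31): 31 days.
April 1–17, 1955: 17 days.
Total: 8 + 31 + 17 = 56 days.
56 is a multiple of 7, so 1955-04-17 falls on the same weekday: Sunday.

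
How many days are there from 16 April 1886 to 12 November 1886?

April 1886: 30 − 16 = 14 days remain.
Then May (31), June (30), July (31), August (31), September (30), October (31): 31 + 30 + 31 + 31 + 30 + 31 = 184 days.
November 1–12, 1886: 12 days.
Total: 14 + 184 + 12 = 210 days.

210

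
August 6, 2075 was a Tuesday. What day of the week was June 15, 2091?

From August 6, 2075 to August 6, 2090: 15 years, of which 4 contain a Feb 29 — 11×365 + 4×366 = 5479 days.
August 2090: 31 − 6 = 25 days remain.
Then 9 full months totalling 273 days.
June 1–15, 2091: 15 days.
Residual: 313 days.
Total: 5792 days.
5792 mod 7 = 3, so 3 days after Tuesday is Friday.

Friday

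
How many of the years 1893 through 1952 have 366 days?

Years divisible by 4: 1896, 1900, …, 1952 — 15 in all.
Of these, 1900 is divisible by 100 but not 400, so not leap.
Leap years: 15 − 1 = 14.

14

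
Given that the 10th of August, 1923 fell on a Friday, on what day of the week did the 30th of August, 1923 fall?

Within August 1923: 30 − 10 = 20 days.
20 mod 7 = 6, so 6 days after Friday is Thursday.

Thursday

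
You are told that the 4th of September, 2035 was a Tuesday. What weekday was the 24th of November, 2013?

Count forward from the earlier date (November 24, 2013) to the later (September 4, 2035):
From November 24, 2013 to November 24, 2034: 21 years, of which 5 contain a Feb 29 — 16×365 + 5×366 = 7670 days.
November 2034: 30 − 24 = 6 days remain.
Then 9 full months totalling 274 days.
September 1–4, 2035: 4 days.
Residual: 284 days.
Total: 7954 days.
7954 mod 7 = 2, so 2 days before Tuesday is Sunday.

Sunday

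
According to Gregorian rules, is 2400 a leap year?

2400 is a leap year (divisible by 400).

Yes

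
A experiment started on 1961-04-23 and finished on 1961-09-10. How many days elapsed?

April 1961: 30 − 23 = 7 days remain.
Then May (31), June (30), July (31), August (31): 31 + 30 + 31 + 31 = 123 days.
September 1–10, 1961: 10 days.
Total: 7 + 123 + 10 = 140 days.

140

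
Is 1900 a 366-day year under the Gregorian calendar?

1900 is not a leap year (divisible by 100 but not 400).

No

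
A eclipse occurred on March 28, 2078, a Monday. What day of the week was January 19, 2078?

Count forward from the earlier date (January 19, 2078) to the later (March 28, 2078):
January 2078: 31 − 19 = 12 days remain.
Then February 2078 (28): 28 days.
March 1–28, 2078: 28 days.
Total: 12 + 28 + 28 = 68 days.
68 mod 7 = 5, so 5 days before Monday is Wednesday.

Wednesday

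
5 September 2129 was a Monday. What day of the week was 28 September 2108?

Count forward from the earlier date (September 28, 2108) to the later (September 5, 2129):
From September 28, 2108 to September 28, 2128: 20 years, of which 5 contain a Feb 29 — 15×365 + 5×366 = 7305 days.
September 2128: 30 − 28 = 2 days remain.
Then 11 full months totalling 335 days.
September 1–5, 2129: 5 days.
Residual: 342 days.
Total: 7647 days.
7647 mod 7 = 3, so 3 days before Monday is Friday.

Friday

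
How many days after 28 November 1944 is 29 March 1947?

November 28, 1944 → November 28, 1945: 365 days.
November 28, 1945 → November 28, 1946: 365 days.
November 1946: 30 − 28 = 2 days remain.
Then December (31), January (31), February 1947 (28): 31 + 31 + 28 = 90 days.
March 1–29, 1947: 29 days.
Residual: 121 days.
Total: 851 days.

851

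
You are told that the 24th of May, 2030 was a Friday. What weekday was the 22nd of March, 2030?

Count forward from the earlier date (March 22, 2030) to the later (May 24, 2030):
March 2030: 31 − 22 = 9 days remain.
Then April (30): 30 days.
May 1–24, 2030: 24 days.
Total: 9 + 30 + 24 = 63 days.
63 is a multiple of 7, so the 22nd of March, 2030 falls on the same weekday: Friday.

Friday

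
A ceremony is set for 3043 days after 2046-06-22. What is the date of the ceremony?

2054-10-21

Count 3043 days after June 22, 2046:
Day-of-year of June 22, 2046: 173.
Day-of-year of October 21, 2054: 294.
2046 has 365 days, so 365 − 173 = 192 days remain in 2046.
Full years 2047–2053: 5 common + 2 leap = 5×365 + 2×366 = 2557 days.
Total: 192 + 2557 + 294 = 3043 days.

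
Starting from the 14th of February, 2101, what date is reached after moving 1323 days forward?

the 29th of September, 2104

Count 1323 days after February 14, 2101:
February 14, 2101 → February 14, 2102: 365 days.
February 14, 2102 → February 14, 2103: 365 days.
February 14, 2103 → February 14, 2104: 365 days.
February 2104: 29 − 14 = 15 days remain (2104 is a leap year, so February has 29 days).
Then March (31), April (30), May (31), June (30), July (31), August (31): 31 + 30 + 31 + 30 + 31 + 31 = 184 days.
September 1–29, 2104: 29 days.
Residual: 228 days.
Total: 1323 days.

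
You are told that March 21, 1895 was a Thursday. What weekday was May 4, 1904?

Day-of-year of March 21, 1895: 80.
Day-of-year of May 4, 1904: 125.
1895 has 365 days, so 365 − 80 = 285 days remain in 1895.
Full years 1896–1903: 7 common + 1 leap = 7×365 + 1×366 = 2921 days.
Total: 285 + 2921 + 125 = 3331 days.
3331 mod 7 = 6, so 6 days after Thursday is Wednesday.

Wednesday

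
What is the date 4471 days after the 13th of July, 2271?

the 9th of October, 2283

Count 4471 days after July 13, 2271:
Day-of-year of July 13, 2271: 194.
Day-of-year of October 9, 2283: 282.
2271 has 365 days, so 365 − 194 = 171 days remain in 2271.
Full years 2272–2282: 8 common + 3 leap = 8×365 + 3×366 = 4018 days.
Total: 171 + 4018 + 282 = 4471 days.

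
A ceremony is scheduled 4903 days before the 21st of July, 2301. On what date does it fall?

the 16th of February, 2288

Count 4903 days before July 21, 2301:
Day-of-year of February 16, 2288: 47.
Day-of-year of July 21, 2301: 202.
2288 has 366 days, so 366 − 47 = 319 days remain in 2288.
Full years 2289–2300: 10 common + 2 leap = 10×365 + 2×366 = 4382 days.
Total: 319 + 4382 + 202 = 4903 days.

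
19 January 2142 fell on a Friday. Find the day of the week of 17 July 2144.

Friday

January 2142: 31 − 19 = 12 days remain.
Then 29 full months totalling 881 days.
July 1–17, 2144: 17 days.
Total: 12 + 881 + 17 = 910 days.
910 is a multiple of 7, so 17 July 2144 falls on the same weekday: Friday.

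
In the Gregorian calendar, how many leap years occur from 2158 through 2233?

Years divisible by 4: 2160, 2164, …, 2232 — 19 in all.
Of these, 2200 is divisible by 100 but not 400, so not leap.
Leap years: 19 − 1 = 18.

18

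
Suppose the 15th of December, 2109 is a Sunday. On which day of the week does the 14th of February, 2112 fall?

Sunday

Day-of-year of December 15, 2109: 349.
Day-of-year of February 14, 2112: 45.
2109 has 365 days, so 365 − 349 = 16 days remain in 2109.
Full years: 2110: 365; 2111: 365. Sum = 730.
Total: 16 + 730 + 45 = 791 days.
791 is a multiple of 7, so the 14th of February, 2112 falls on the same weekday: Sunday.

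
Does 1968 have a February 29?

Yes

1968 is a leap year.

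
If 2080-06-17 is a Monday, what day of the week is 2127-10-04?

From June 17, 2080 to June 17, 2127: 47 years, of which 10 contain a Feb 29 — 37×365 + 10×366 = 17165 days.
(2100 is not a leap year (divisible by 100 but not 400).)
June 2127: 30 − 17 = 13 days remain.
Then July (31), August (31), September (30): 31 + 31 + 30 = 92 days.
October 1–4, 2127: 4 days.
Residual: 109 days.
Total: 17274 days.
17274 mod 7 = 5, so 5 days after Monday is Saturday.

Saturday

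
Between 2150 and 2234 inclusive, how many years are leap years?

20

Years divisible by 4: 2152, 2156, …, 2232 — 21 in all.
Of these, 2200 is divisible by 100 but not 400, so not leap.
Leap years: 21 − 1 = 20.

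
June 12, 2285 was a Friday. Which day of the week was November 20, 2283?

Count forward from the earlier date (November 20, 2283) to the later (June 12, 2285):
November 2283: 30 − 20 = 10 days remain.
Then 18 full months totalling 548 days.
June 1–12, 2285: 12 days.
Total: 10 + 548 + 12 = 570 days.
570 mod 7 = 3, so 3 days before Friday is Tuesday.

Tuesday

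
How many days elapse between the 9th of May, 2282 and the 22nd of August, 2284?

May 9, 2282 → May 9, 2283: 365 days.
May 9, 2283 → May 9, 2284: 366 days (2284 is a leap year).
May 2284: 31 − 9 = 22 days remain.
Then June (30), July (31): 30 + 31 = 61 days.
August 1–22, 2284: 22 days.
Residual: 105 days.
Total: 836 days.

836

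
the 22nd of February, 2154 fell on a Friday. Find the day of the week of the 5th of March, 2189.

From February 22, 2154 to February 22, 2189: 35 years, of which 9 contain a Feb 29 — 26×365 + 9×366 = 12784 days.
February 2189: 28 − 22 = 6 days remain (2189 is not a leap year, so February has 28 days).
March 1–5, 2189: 5 days.
Residual: 11 days.
Total: 12795 days.
12795 mod 7 = 6, so 6 days after Friday is Thursday.

Thursday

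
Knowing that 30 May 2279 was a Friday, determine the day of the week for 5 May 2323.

Day-of-year of May 30, 2279: 150.
Day-of-year of May 5, 2323: 125.
2279 has 365 days, so 365 − 150 = 215 days remain in 2279.
Full years 2280–2322: 33 common + 10 leap = 33×365 + 10×366 = 15705 days.
Total: 215 + 15705 + 125 = 16045 days.
16045 mod 7 = 1, so 1 day after Friday is Saturday.

Saturday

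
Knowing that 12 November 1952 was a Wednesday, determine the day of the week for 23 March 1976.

Tuesday

Day-of-year of November 12, 1952: 317.
Day-of-year of March 23, 1976: 83.
1952 has 366 days, so 366 − 317 = 49 days remain in 1952.
Full years 1953–1975: 18 common + 5 leap = 18×365 + 5×366 = 8400 days.
Total: 49 + 8400 + 83 = 8532 days.
8532 mod 7 = 6, so 6 days after Wednesday is Tuesday.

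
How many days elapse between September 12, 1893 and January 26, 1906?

From September 12, 1893 to September 12, 1905: 12 years, of which 2 contain a Feb 29 — 10×365 + 2×366 = 4382 days.
(1900 is not a leap year (divisible by 100 but not 400).)
September 1905: 30 − 12 = 18 days remain.
Then October (31), November (30), December (31): 31 + 30 + 31 = 92 days.
January 1–26, 1906: 26 days.
Residual: 136 days.
Total: 4518 days.

4518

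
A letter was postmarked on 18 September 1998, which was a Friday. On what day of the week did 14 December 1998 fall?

September 1998: 30 − 18 = 12 days remain.
Then October (31), November (30): 31 + 30 = 61 days.
December 1–14, 1998: 14 days.
Total: 12 + 61 + 14 = 87 days.
87 mod 7 = 3, so 3 days after Friday is Monday.

Monday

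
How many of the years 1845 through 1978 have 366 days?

32

Years divisible by 4: 1848, 1852, …, 1976 — 33 in all.
Of these, 1900 is divisible by 100 but not 400, so not leap.
Leap years: 33 − 1 = 32.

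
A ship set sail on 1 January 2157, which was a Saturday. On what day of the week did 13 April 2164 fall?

Friday

From January 1, 2157 to January 1, 2164: 7 years, of which 1 contains a Feb 29 — 6×365 + 1×366 = 2556 days.
January 2164: 31 − 1 = 30 days remain.
Then February 2164 (29), March (31): 29 + 31 = 60 days.
April 1–13, 2164: 13 days.
Residual: 103 days.
Total: 2659 days.
2659 mod 7 = 6, so 6 days after Saturday is Friday.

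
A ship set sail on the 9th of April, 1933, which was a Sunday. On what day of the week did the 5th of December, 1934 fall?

April 9, 1933 → April 9, 1934: 365 days.
April 1934: 30 − 9 = 21 days remain.
Then May (31), June (30), July (31), August (31), September (30), October (31), November (30): 31 + 30 + 31 + 31 + 30 + 31 + 30 = 214 days.
December 1–5, 1934: 5 days.
Residual: 240 days.
Total: 605 days.
605 mod 7 = 3, so 3 days after Sunday is Wednesday.

Wednesday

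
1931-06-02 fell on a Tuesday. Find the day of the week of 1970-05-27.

Day-of-year of June 2, 1931: 153.
Day-of-year of May 27, 1970: 147.
1931 has 365 days, so 365 − 153 = 212 days remain in 1931.
Full years 1932–1969: 28 common + 10 leap = 28×365 + 10×366 = 13880 days.
Total: 212 + 13880 + 147 = 14239 days.
14239 mod 7 = 1, so 1 day after Tuesday is Wednesday.

Wednesday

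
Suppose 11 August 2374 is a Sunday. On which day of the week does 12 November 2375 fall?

August 11, 2374 → August 11, 2375: 365 days.
August 2375: 31 − 11 = 20 days remain.
Then September (30), October (31): 30 + 31 = 61 days.
November 1–12, 2375: 12 days.
Residual: 93 days.
Total: 458 days.
458 mod 7 = 3, so 3 days after Sunday is Wednesday.

Wednesday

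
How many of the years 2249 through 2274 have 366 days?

Years divisible by 4 in [2249, 2274]: 2252, 2256, 2260, 2264, 2268, 2272.
No century exceptions apply. Count: 6.

6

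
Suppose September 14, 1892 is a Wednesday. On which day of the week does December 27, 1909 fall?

Day-of-year of September 14, 1892: 258.
Day-of-year of December 27, 1909: 361.
1892 has 366 days, so 366 − 258 = 108 days remain in 1892.
Full years 1893–1908: 13 common + 3 leap = 13×365 + 3×366 = 5843 days.
Total: 108 + 5843 + 361 = 6312 days.
6312 mod 7 = 5, so 5 days after Wednesday is Monday.

Monday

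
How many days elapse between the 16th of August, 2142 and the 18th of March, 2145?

945

Day-of-year of August 16, 2142: 228.
Day-of-year of March 18, 2145: 77.
2142 has 365 days, so 365 − 228 = 137 days remain in 2142.
Full years: 2143: 365; 2144: 366. Sum = 731.
Total: 137 + 731 + 77 = 945 days.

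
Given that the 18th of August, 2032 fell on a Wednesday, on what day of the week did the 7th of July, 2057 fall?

Saturday

From August 18, 2032 to August 18, 2056: 24 years, of which 6 contain a Feb 29 — 18×365 + 6×366 = 8766 days.
August 2056: 31 − 18 = 13 days remain.
Then 10 full months totalling 303 days.
July 1–7, 2057: 7 days.
Residual: 323 days.
Total: 9089 days.
9089 mod 7 = 3, so 3 days after Wednesday is Saturday.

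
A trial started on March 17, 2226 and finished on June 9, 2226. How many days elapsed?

84

March 2226: 31 − 17 = 14 days remain.
Then April (30), May (31): 30 + 31 = 61 days.
June 1–9, 2226: 9 days.
Total: 14 + 61 + 9 = 84 days.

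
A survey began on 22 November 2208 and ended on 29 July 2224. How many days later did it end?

Day-of-year of November 22, 2208: 327.
Day-of-year of July 29, 2224: 211.
2208 has 366 days, so 366 − 327 = 39 days remain in 2208.
Full years 2209–2223: 12 common + 3 leap = 12×365 + 3×366 = 5478 days.
Total: 39 + 5478 + 211 = 5728 days.

5728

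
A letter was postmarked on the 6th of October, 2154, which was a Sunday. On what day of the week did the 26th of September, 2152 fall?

Tuesday

Count forward from the earlier date (September 26, 2152) to the later (October 6, 2154):
September 2152: 30 − 26 = 4 days remain.
Then 24 full months totalling 730 days.
October 1–6, 2154: 6 days.
Total: 4 + 730 + 6 = 740 days.
740 mod 7 = 5, so 5 days before Sunday is Tuesday.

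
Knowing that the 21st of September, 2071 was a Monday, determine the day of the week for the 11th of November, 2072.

September 21, 2071 → September 21, 2072: 366 days (2072 is a leap year).
September 2072: 30 − 21 = 9 days remain.
Then October (31): 31 days.
November 1–11, 2072: 11 days.
Residual: 51 days.
Total: 417 days.
417 mod 7 = 4, so 4 days after Monday is Friday.

Friday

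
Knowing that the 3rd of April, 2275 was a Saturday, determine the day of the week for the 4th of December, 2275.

April 2275: 30 − 3 = 27 days remain.
Then May (31), June (30), July (31), August (31), September (30), October (31), November (30): 31 + 30 + 31 + 31 + 30 + 31 + 30 = 214 days.
December 1–4, 2275: 4 days.
Total: 27 + 214 + 4 = 245 days.
245 is a multiple of 7, so the 4th of December, 2275 falls on the same weekday: Saturday.

Saturday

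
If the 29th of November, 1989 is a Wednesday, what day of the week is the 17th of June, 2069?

Monday

Day-of-year of November 29, 1989: 333.
Day-of-year of June 17, 2069: 168.
1989 has 365 days, so 365 − 333 = 32 days remain in 1989.
Full years 1990–2068: 59 common + 20 leap = 59×365 + 20×366 = 28855 days.
Total: 32 + 28855 + 168 = 29055 days.
29055 mod 7 = 5, so 5 days after Wednesday is Monday.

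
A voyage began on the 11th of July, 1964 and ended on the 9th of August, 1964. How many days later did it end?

July 1964: 31 − 11 = 20 days remain.
August 1–9, 1964: 9 days.
Total: 20 + 9 = 29 days.

29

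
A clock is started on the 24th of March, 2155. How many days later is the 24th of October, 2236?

From March 24, 2155 to March 24, 2236: 81 years, of which 20 contain a Feb 29 — 61×365 + 20×366 = 29585 days.
(2200 is not a leap year (divisible by 100 but not 400).)
March 2236: 31 − 24 = 7 days remain.
Then April (30), May (31), June (30), July (31), August (31), September (30): 30 + 31 + 30 + 31 + 31 + 30 = 183 days.
October 1–24, 2236: 24 days.
Residual: 214 days.
Total: 29799 days.

29799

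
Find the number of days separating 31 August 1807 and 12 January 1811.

1230

August 31, 1807 → August 31, 1808: 366 days (1808 is a leap year).
August 31, 1808 → August 31, 1809: 365 days.
August 31, 1809 → August 31, 1810: 365 days.
August 1810: 31 − 31 = 0 days remain.
Then September (30), October (31), November (30), December (31): 30 + 31 + 30 + 31 = 122 days.
January 1–12, 1811: 12 days.
Residual: 134 days.
Total: 1230 days.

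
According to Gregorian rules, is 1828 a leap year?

1828 is a leap year.

Yes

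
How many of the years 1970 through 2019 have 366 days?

Years divisible by 4 in [1970, 2019]: 1972, 1976, 1980, 1984, 1988, 1992, 1996, 2000, 2004, 2008, 2012, 2016.
2000 is divisible by 400, so still leap.
No century exceptions apply. Count: 12.

12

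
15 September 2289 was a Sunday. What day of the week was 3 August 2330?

From September 15, 2289 to September 15, 2329: 40 years, of which 9 contain a Feb 29 — 31×365 + 9×366 = 14609 days.
(2300 is not a leap year (divisible by 100 but not 400).)
September 2329: 30 − 15 = 15 days remain.
Then 10 full months totalling 304 days.
August 1–3, 2330: 3 days.
Residual: 322 days.
Total: 14931 days.
14931 is a multiple of 7, so 3 August 2330 falls on the same weekday: Sunday.

Sunday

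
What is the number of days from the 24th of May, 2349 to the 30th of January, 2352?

May 24, 2349 → May 24, 2350: 365 days.
May 24, 2350 → May 24, 2351: 365 days.
May 2351: 31 − 24 = 7 days remain.
Then June (30), July (31), August (31), September (30), October (31), November (30), December (31): 30 + 31 + 31 + 30 + 31 + 30 + 31 = 214 days.
January 1–30, 2352: 30 days.
Residual: 251 days.
Total: 981 days.

981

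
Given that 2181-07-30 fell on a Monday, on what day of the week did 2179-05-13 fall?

Count forward from the earlier date (May 13, 2179) to the later (July 30, 2181):
May 2179: 31 − 13 = 18 days remain.
Then 25 full months totalling 761 days.
July 1–30, 2181: 30 days.
Total: 18 + 761 + 30 = 809 days.
809 mod 7 = 4, so 4 days before Monday is Thursday.

Thursday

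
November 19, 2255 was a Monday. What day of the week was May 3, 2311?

Wednesday

Day-of-year of November 19, 2255: 323.
Day-of-year of May 3, 2311: 123.
2255 has 365 days, so 365 − 323 = 42 days remain in 2255.
Full years 2256–2310: 42 common + 13 leap = 42×365 + 13×366 = 20088 days.
Total: 42 + 20088 + 123 = 20253 days.
20253 mod 7 = 2, so 2 days after Monday is Wednesday.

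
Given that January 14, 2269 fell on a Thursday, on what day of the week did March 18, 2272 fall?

Monday

Day-of-year of January 14, 2269: 14.
Day-of-year of March 18, 2272: 78.
2269 has 365 days, so 365 − 14 = 351 days remain in 2269.
Full years: 2270: 365; 2271: 365. Sum = 730.
Total: 351 + 730 + 78 = 1159 days.
1159 mod 7 = 4, so 4 days after Thursday is Monday.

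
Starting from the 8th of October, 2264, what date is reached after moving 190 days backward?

the 1st of April, 2264

Count 190 days before October 8, 2264:
April 2264: 30 − 1 = 29 days remain.
Then May (31), June (30), July (31), August (31), September (30): 31 + 30 + 31 + 31 + 30 = 153 days.
October 1–8, 2264: 8 days.
Total: 29 + 153 + 8 = 190 days.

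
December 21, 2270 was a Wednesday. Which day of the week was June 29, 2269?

Tuesday

Count forward from the earlier date (June 29, 2269) to the later (December 21, 2270):
June 29, 2269 → June 29, 2270: 365 days.
June 2270: 30 − 29 = 1 day remains.
Then July (31), August (31), September (30), October (31), November (30): 31 + 31 + 30 + 31 + 30 = 153 days.
December 1–21, 2270: 21 days.
Residual: 175 days.
Total: 540 days.
540 mod 7 = 1, so 1 day before Wednesday is Tuesday.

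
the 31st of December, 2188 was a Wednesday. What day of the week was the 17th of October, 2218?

Saturday

Day-of-year of December 31, 2188: 366.
Day-of-year of October 17, 2218: 290.
2188 has 366 days, so 366 − 366 = 0 days remain in 2188.
Full years 2189–2217: 23 common + 6 leap = 23×365 + 6×366 = 10591 days.
Total: 0 + 10591 + 290 = 10881 days.
10881 mod 7 = 3, so 3 days after Wednesday is Saturday.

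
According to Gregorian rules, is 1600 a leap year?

1600 is a leap year (divisible by 400).

Yes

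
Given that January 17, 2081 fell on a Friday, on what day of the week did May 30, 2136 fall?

Day-of-year of January 17, 2081: 17.
Day-of-year of May 30, 2136: 151.
2081 has 365 days, so 365 − 17 = 348 days remain in 2081.
Full years 2082–2135: 42 common + 12 leap = 42×365 + 12×366 = 19722 days.
Total: 348 + 19722 + 151 = 20221 days.
20221 mod 7 = 5, so 5 days after Friday is Wednesday.

Wednesday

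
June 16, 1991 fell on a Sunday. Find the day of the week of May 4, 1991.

Count forward from the earlier date (May 4, 1991) to the later (June 16, 1991):
May 1991: 31 − 4 = 27 days remain.
June 1–16, 1991: 16 days.
Total: 27 + 16 = 43 days.
43 mod 7 = 1, so 1 day before Sunday is Saturday.

Saturday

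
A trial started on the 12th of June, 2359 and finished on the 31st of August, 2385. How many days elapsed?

From June 12, 2359 to June 12, 2385: 26 years, of which 7 contain a Feb 29 — 19×365 + 7×366 = 9497 days.
June 2385: 30 − 12 = 18 days remain.
Then July (31): 31 days.
August 1–31, 2385: 31 days.
Residual: 80 days.
Total: 9577 days.

9577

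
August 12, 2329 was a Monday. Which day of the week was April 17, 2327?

Sunday

Count forward from the earlier date (April 17, 2327) to the later (August 12, 2329):
April 2327: 30 − 17 = 13 days remain.
Then 27 full months totalling 823 days.
August 1–12, 2329: 12 days.
Total: 13 + 823 + 12 = 848 days.
848 mod 7 = 1, so 1 day before Monday is Sunday.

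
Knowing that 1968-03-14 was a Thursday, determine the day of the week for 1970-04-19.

Sunday

March 1968: 31 − 14 = 17 days remain.
Then 24 full months totalling 730 days.
April 1–19, 1970: 19 days.
Total: 17 + 730 + 19 = 766 days.
766 mod 7 = 3, so 3 days after Thursday is Sunday.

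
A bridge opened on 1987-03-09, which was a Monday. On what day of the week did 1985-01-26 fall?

Count forward from the earlier date (January 26, 1985) to the later (March 9, 1987):
January 1985: 31 − 26 = 5 days remain.
Then 25 full months totalling 758 days.
March 1–9, 1987: 9 days.
Total: 5 + 758 + 9 = 772 days.
772 mod 7 = 2, so 2 days before Monday is Saturday.

Saturday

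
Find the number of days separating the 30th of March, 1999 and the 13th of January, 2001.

March 1999: 31 − 30 = 1 day remains.
Then 21 full months totalling 641 days.
January 1–13, 2001: 13 days.
Total: 1 + 641 + 13 = 655 days.

655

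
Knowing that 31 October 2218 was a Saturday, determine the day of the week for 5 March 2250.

Tuesday

Day-of-year of October 31, 2218: 304.
Day-of-year of March 5, 2250: 64.
2218 has 365 days, so 365 − 304 = 61 days remain in 2218.
Full years 2219–2249: 23 common + 8 leap = 23×365 + 8×366 = 11323 days.
Total: 61 + 11323 + 64 = 11448 days.
11448 mod 7 = 3, so 3 days after Saturday is Tuesday.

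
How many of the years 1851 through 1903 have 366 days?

Years divisible by 4: 1852, 1856, …, 1900 — 13 in all.
Of these, 1900 is divisible by 100 but not 400, so not leap.
Leap years: 13 − 1 = 12.

12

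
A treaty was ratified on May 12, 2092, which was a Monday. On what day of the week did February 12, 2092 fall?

Tuesday

Count forward from the earlier date (February 12, 2092) to the later (May 12, 2092):
February 2092: 29 − 12 = 17 days remain (2092 is a leap year, so February has 29 days).
Then March (31), April (30): 31 + 30 = 61 days.
May 1–12, 2092: 12 days.
Total: 17 + 61 + 12 = 90 days.
90 mod 7 = 6, so 6 days before Monday is Tuesday.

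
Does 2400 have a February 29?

Yes

2400 is a leap year (divisible by 400).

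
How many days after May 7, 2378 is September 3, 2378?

May 2378: 31 − 7 = 24 days remain.
Then June (30), July (31), August (31): 30 + 31 + 31 = 92 days.
September 1–3, 2378: 3 days.
Total: 24 + 92 + 3 = 119 days.

119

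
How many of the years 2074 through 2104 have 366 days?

Years divisible by 4 in [2074, 2104]: 2076, 2080, 2084, 2088, 2092, 2096, 2100, 2104.
Of these, 2100 is divisible by 100 but not 400, so not leap.
Leap years: 8 − 1 = 7.

7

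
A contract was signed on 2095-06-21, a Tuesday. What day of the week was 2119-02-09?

Thursday

Day-of-year of June 21, 2095: 172.
Day-of-year of February 9, 2119: 40.
2095 has 365 days, so 365 − 172 = 193 days remain in 2095.
Full years 2096–2118: 18 common + 5 leap = 18×365 + 5×366 = 8400 days.
Total: 193 + 8400 + 40 = 8633 days.
8633 mod 7 = 2, so 2 days after Tuesday is Thursday.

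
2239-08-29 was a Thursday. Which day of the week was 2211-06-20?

Thursday

Count forward from the earlier date (June 20, 2211) to the later (August 29, 2239):
Day-of-year of June 20, 2211: 171.
Day-of-year of August 29, 2239: 241.
2211 has 365 days, so 365 − 171 = 194 days remain in 2211.
Full years 2212–2238: 20 common + 7 leap = 20×365 + 7×366 = 9862 days.
Total: 194 + 9862 + 241 = 10297 days.
10297 is a multiple of 7, so 2211-06-20 falls on the same weekday: Thursday.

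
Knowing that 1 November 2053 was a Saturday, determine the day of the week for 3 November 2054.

November 1, 2053 → November 1, 2054: 365 days.
Within November 2054: 3 − 1 = 2 days.
Total: 367 days.
367 mod 7 = 3, so 3 days after Saturday is Tuesday.

Tuesday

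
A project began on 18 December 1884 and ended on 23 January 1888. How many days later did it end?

1131

Day-of-year of December 18, 1884: 353.
Day-of-year of January 23, 1888: 23.
1884 has 366 days, so 366 − 353 = 13 days remain in 1884.
Full years: 1885: 365; 1886: 365; 1887: 365. Sum = 1095.
Total: 13 + 1095 + 23 = 1131 days.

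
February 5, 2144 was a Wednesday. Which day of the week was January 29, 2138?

Count forward from the earlier date (January 29, 2138) to the later (February 5, 2144):
Day-of-year of January 29, 2138: 29.
Day-of-year of February 5, 2144: 36.
2138 has 365 days, so 365 − 29 = 336 days remain in 2138.
Full years: 2139: 365; 2140: 366; 2141: 365; 2142: 365; 2143: 365. Sum = 1826.
Total: 336 + 1826 + 36 = 2198 days.
2198 is a multiple of 7, so January 29, 2138 falls on the same weekday: Wednesday.

Wednesday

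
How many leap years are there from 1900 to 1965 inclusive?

Years divisible by 4: 1900, 1904, …, 1964 — 17 in all.
Of these, 1900 is divisible by 100 but not 400, so not leap.
Leap years: 17 − 1 = 16.

16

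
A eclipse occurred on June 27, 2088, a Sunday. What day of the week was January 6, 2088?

Tuesday

Count forward from the earlier date (January 6, 2088) to the later (June 27, 2088):
January 2088: 31 − 6 = 25 days remain.
Then February 2088 (29), March (31), April (30), May (31): 29 + 31 + 30 + 31 = 121 days.
June 1–27, 2088: 27 days.
Total: 25 + 121 + 27 = 173 days.
173 mod 7 = 5, so 5 days before Sunday is Tuesday.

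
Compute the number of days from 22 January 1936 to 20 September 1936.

January 1936: 31 − 22 = 9 days remain.
Then February 1936 (29), March (31), April (30), May (31), June (30), July (31), August (31): 29 + 31 + 30 + 31 + 30 + 31 + 31 = 213 days.
September 1–20, 1936: 20 days.
Total: 9 + 213 + 20 = 242 days.

242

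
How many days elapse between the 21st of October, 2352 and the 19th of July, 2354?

636

October 21, 2352 → October 21, 2353: 365 days.
October 2353: 31 − 21 = 10 days remain.
Then November (30), December (31), January (31), February 2354 (28), March (31), April (30), May (31), June (30): 30 + 31 + 31 + 28 + 31 + 30 + 31 + 30 = 242 days.
July 1–19, 2354: 19 days.
Residual: 271 days.
Total: 636 days.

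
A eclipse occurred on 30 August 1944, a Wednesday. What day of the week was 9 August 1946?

August 1944: 31 − 30 = 1 day remains.
Then 23 full months totalling 699 days.
August 1–9, 1946: 9 days.
Total: 1 + 699 + 9 = 709 days.
709 mod 7 = 2, so 2 days after Wednesday is Friday.

Friday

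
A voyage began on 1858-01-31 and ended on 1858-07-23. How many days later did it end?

January 1858: 31 − 31 = 0 days remain.
Then February 1858 (28), March (31), April (30), May (31), June (30): 28 + 31 + 30 + 31 + 30 = 150 days.
July 1–23, 1858: 23 days.
Total: 0 + 150 + 23 = 173 days.

173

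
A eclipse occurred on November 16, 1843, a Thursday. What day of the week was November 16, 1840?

Count forward from the earlier date (November 16, 1840) to the later (November 16, 1843):
Day-of-year of November 16, 1840: 321.
Day-of-year of November 16, 1843: 320.
1840 has 366 days, so 366 − 321 = 45 days remain in 1840.
Full years: 1841: 365; 1842: 365. Sum = 730.
Total: 45 + 730 + 320 = 1095 days.
1095 mod 7 = 3, so 3 days before Thursday is Monday.

Monday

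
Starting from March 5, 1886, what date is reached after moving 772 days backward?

January 23, 1884

Count 772 days before March 5, 1886:
January 1884: 31 − 23 = 8 days remain.
Then 25 full months totalling 759 days.
March 1–5, 1886: 5 days.
Total: 8 + 759 + 5 = 772 days.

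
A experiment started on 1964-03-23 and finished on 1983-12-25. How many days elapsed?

7216

From March 23, 1964 to March 23, 1983: 19 years, of which 4 contain a Feb 29 — 15×365 + 4×366 = 6939 days.
March 1983: 31 − 23 = 8 days remain.
Then April (30), May (31), June (30), July (31), August (31), September (30), October (31), November (30): 30 + 31 + 30 + 31 + 31 + 30 + 31 + 30 = 244 days.
December 1–25, 1983: 25 days.
Residual: 277 days.
Total: 7216 days.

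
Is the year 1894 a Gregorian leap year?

1894 is not a leap year.

No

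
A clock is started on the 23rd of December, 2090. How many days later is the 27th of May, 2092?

521

December 23, 2090 → December 23, 2091: 365 days.
December 2091: 31 − 23 = 8 days remain.
Then January (31), February 2092 (29), March (31), April (30): 31 + 29 + 31 + 30 = 121 days.
May 1–27, 2092: 27 days.
Residual: 156 days.
Total: 521 days.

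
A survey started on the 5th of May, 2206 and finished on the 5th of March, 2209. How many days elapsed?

1035

Day-of-year of May 5, 2206: 125.
Day-of-year of March 5, 2209: 64.
2206 has 365 days, so 365 − 125 = 240 days remain in 2206.
Full years: 2207: 365; 2208: 366. Sum = 731.
Total: 240 + 731 + 64 = 1035 days.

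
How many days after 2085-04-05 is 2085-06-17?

April 2085: 30 − 5 = 25 days remain.
Then May (31): 31 days.
June 1–17, 2085: 17 days.
Total: 25 + 31 + 17 = 73 days.

73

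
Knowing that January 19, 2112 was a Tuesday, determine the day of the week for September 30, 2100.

Thursday

Count forward from the earlier date (September 30, 2100) to the later (January 19, 2112):
Day-of-year of September 30, 2100: 273.
Day-of-year of January 19, 2112: 19.
2100 has 365 days, so 365 − 273 = 92 days remain in 2100.
Full years 2101–2111: 9 common + 2 leap = 9×365 + 2×366 = 4017 days.
Total: 92 + 4017 + 19 = 4128 days.
4128 mod 7 = 5, so 5 days before Tuesday is Thursday.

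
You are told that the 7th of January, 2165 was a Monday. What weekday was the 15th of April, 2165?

Monday

January 2165: 31 − 7 = 24 days remain.
Then February 2165 (28), March (31): 28 + 31 = 59 days.
April 1–15, 2165: 15 days.
Total: 24 + 59 + 15 = 98 days.
98 is a multiple of 7, so the 15th of April, 2165 falls on the same weekday: Monday.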